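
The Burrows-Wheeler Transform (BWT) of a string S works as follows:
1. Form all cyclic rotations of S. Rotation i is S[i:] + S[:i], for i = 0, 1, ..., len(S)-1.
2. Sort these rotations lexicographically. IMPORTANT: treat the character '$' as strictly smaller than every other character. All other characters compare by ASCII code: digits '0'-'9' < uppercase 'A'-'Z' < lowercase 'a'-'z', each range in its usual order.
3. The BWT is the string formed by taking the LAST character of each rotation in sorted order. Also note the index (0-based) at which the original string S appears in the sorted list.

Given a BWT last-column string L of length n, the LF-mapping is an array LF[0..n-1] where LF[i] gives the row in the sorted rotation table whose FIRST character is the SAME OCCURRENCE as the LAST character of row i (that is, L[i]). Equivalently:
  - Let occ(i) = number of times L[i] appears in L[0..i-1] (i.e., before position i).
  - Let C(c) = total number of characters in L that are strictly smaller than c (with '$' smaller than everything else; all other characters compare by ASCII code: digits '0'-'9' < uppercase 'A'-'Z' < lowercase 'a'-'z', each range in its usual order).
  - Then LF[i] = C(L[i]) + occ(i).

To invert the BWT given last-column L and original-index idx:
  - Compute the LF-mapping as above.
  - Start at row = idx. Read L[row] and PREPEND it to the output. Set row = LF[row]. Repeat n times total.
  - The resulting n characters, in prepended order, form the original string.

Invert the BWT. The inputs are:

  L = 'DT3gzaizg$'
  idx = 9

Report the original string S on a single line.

LF mapping: 2 3 1 5 8 4 7 9 6 0
Walk LF starting at row 9, prepending L[row]:
  step 1: row=9, L[9]='$', prepend. Next row=LF[9]=0
  step 2: row=0, L[0]='D', prepend. Next row=LF[0]=2
  step 3: row=2, L[2]='3', prepend. Next row=LF[2]=1
  step 4: row=1, L[1]='T', prepend. Next row=LF[1]=3
  step 5: row=3, L[3]='g', prepend. Next row=LF[3]=5
  step 6: row=5, L[5]='a', prepend. Next row=LF[5]=4
  step 7: row=4, L[4]='z', prepend. Next row=LF[4]=8
  step 8: row=8, L[8]='g', prepend. Next row=LF[8]=6
  step 9: row=6, L[6]='i', prepend. Next row=LF[6]=7
  step 10: row=7, L[7]='z', prepend. Next row=LF[7]=9
Reversed output: zigzagT3D$

Answer: zigzagT3D$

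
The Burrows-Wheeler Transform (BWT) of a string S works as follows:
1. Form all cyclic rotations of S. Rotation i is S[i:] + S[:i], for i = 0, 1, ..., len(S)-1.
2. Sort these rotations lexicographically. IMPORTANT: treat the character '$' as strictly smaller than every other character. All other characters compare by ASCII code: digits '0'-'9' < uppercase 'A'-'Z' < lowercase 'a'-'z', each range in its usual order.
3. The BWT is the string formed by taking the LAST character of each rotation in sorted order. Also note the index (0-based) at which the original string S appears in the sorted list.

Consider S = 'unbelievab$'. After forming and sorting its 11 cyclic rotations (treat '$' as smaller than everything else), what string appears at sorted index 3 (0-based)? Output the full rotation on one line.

Answer: believab$un

Derivation:
All 11 rotations (rotation i = S[i:]+S[:i]):
  rot[0] = unbelievab$
  rot[1] = nbelievab$u
  rot[2] = believab$un
  rot[3] = elievab$unb
  rot[4] = lievab$unbe
  rot[5] = ievab$unbel
  rot[6] = evab$unbeli
  rot[7] = vab$unbelie
  rot[8] = ab$unbeliev
  rot[9] = b$unbelieva
  rot[10] = $unbelievab
Sorted (with $ < everything):
  sorted[0] = $unbelievab
  sorted[1] = ab$unbeliev
  sorted[2] = b$unbelieva
  sorted[3] = believab$un
  sorted[4] = elievab$unb
  sorted[5] = evab$unbeli
  sorted[6] = ievab$unbel
  sorted[7] = lievab$unbe
  sorted[8] = nbelievab$u
  sorted[9] = unbelievab$
  sorted[10] = vab$unbelie
sorted[3] = believab$un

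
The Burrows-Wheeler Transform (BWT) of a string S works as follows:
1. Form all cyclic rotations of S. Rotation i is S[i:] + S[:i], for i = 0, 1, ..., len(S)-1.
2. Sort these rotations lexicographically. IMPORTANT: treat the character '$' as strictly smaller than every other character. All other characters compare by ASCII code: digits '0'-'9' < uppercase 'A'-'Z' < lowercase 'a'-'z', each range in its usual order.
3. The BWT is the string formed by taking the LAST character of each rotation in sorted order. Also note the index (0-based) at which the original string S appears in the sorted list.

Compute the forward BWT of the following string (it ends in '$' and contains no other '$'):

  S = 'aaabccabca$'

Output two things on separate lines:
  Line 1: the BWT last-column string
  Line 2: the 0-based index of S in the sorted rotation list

All 11 rotations (rotation i = S[i:]+S[:i]):
  rot[0] = aaabccabca$
  rot[1] = aabccabca$a
  rot[2] = abccabca$aa
  rot[3] = bccabca$aaa
  rot[4] = ccabca$aaab
  rot[5] = cabca$aaabc
  rot[6] = abca$aaabcc
  rot[7] = bca$aaabcca
  rot[8] = ca$aaabccab
  rot[9] = a$aaabccabc
  rot[10] = $aaabccabca
Sorted (with $ < everything):
  sorted[0] = $aaabccabca  (last char: 'a')
  sorted[1] = a$aaabccabc  (last char: 'c')
  sorted[2] = aaabccabca$  (last char: '$')
  sorted[3] = aabccabca$a  (last char: 'a')
  sorted[4] = abca$aaabcc  (last char: 'c')
  sorted[5] = abccabca$aa  (last char: 'a')
  sorted[6] = bca$aaabcca  (last char: 'a')
  sorted[7] = bccabca$aaa  (last char: 'a')
  sorted[8] = ca$aaabccab  (last char: 'b')
  sorted[9] = cabca$aaabc  (last char: 'c')
  sorted[10] = ccabca$aaab  (last char: 'b')
Last column: ac$acaaabcb
Original string S is at sorted index 2

Answer: ac$acaaabcb
2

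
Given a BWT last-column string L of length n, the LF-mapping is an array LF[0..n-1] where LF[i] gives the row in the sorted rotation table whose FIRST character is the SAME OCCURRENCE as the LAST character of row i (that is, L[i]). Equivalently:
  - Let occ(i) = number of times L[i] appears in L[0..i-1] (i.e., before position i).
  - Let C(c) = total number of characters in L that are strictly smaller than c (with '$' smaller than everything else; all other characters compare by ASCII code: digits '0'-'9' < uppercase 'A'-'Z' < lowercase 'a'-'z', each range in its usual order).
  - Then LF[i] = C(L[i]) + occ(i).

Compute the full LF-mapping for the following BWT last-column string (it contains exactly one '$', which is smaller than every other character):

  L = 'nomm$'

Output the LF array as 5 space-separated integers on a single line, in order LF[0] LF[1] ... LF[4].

Char counts: '$':1, 'm':2, 'n':1, 'o':1
C (first-col start): C('$')=0, C('m')=1, C('n')=3, C('o')=4
L[0]='n': occ=0, LF[0]=C('n')+0=3+0=3
L[1]='o': occ=0, LF[1]=C('o')+0=4+0=4
L[2]='m': occ=0, LF[2]=C('m')+0=1+0=1
L[3]='m': occ=1, LF[3]=C('m')+1=1+1=2
L[4]='$': occ=0, LF[4]=C('$')+0=0+0=0

Answer: 3 4 1 2 0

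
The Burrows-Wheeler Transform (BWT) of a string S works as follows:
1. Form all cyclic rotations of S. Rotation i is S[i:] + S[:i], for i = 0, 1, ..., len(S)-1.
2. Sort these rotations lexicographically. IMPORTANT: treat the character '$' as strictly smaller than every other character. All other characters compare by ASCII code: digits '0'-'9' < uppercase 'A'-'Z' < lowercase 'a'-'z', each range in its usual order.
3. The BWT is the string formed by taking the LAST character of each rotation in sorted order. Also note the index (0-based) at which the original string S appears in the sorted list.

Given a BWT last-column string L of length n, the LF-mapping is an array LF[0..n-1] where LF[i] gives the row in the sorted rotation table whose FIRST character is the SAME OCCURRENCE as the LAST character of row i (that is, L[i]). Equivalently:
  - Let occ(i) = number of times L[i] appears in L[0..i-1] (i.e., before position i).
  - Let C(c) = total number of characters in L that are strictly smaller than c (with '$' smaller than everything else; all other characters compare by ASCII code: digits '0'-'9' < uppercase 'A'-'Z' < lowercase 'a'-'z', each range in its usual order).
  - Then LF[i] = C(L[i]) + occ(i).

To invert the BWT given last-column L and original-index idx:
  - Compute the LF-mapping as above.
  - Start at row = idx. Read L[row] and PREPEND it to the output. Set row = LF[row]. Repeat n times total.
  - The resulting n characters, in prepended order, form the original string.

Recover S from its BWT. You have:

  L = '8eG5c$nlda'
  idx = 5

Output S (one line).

LF mapping: 2 7 3 1 5 0 9 8 6 4
Walk LF starting at row 5, prepending L[row]:
  step 1: row=5, L[5]='$', prepend. Next row=LF[5]=0
  step 2: row=0, L[0]='8', prepend. Next row=LF[0]=2
  step 3: row=2, L[2]='G', prepend. Next row=LF[2]=3
  step 4: row=3, L[3]='5', prepend. Next row=LF[3]=1
  step 5: row=1, L[1]='e', prepend. Next row=LF[1]=7
  step 6: row=7, L[7]='l', prepend. Next row=LF[7]=8
  step 7: row=8, L[8]='d', prepend. Next row=LF[8]=6
  step 8: row=6, L[6]='n', prepend. Next row=LF[6]=9
  step 9: row=9, L[9]='a', prepend. Next row=LF[9]=4
  step 10: row=4, L[4]='c', prepend. Next row=LF[4]=5
Reversed output: candle5G8$

Answer: candle5G8$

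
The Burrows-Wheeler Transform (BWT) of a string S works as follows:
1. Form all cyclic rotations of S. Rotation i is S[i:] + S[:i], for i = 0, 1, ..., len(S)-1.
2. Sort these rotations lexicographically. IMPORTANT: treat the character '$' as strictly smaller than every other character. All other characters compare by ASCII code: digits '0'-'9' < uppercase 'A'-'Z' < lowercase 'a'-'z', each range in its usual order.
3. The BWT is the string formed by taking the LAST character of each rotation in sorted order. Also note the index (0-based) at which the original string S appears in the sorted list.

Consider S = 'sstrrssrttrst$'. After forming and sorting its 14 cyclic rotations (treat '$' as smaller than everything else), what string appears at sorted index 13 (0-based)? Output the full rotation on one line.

Answer: ttrst$sstrrssr

Derivation:
All 14 rotations (rotation i = S[i:]+S[:i]):
  rot[0] = sstrrssrttrst$
  rot[1] = strrssrttrst$s
  rot[2] = trrssrttrst$ss
  rot[3] = rrssrttrst$sst
  rot[4] = rssrttrst$sstr
  rot[5] = ssrttrst$sstrr
  rot[6] = srttrst$sstrrs
  rot[7] = rttrst$sstrrss
  rot[8] = ttrst$sstrrssr
  rot[9] = trst$sstrrssrt
  rot[10] = rst$sstrrssrtt
  rot[11] = st$sstrrssrttr
  rot[12] = t$sstrrssrttrs
  rot[13] = $sstrrssrttrst
Sorted (with $ < everything):
  sorted[0] = $sstrrssrttrst
  sorted[1] = rrssrttrst$sst
  sorted[2] = rssrttrst$sstr
  sorted[3] = rst$sstrrssrtt
  sorted[4] = rttrst$sstrrss
  sorted[5] = srttrst$sstrrs
  sorted[6] = ssrttrst$sstrr
  sorted[7] = sstrrssrttrst$
  sorted[8] = st$sstrrssrttr
  sorted[9] = strrssrttrst$s
  sorted[10] = t$sstrrssrttrs
  sorted[11] = trrssrttrst$ss
  sorted[12] = trst$sstrrssrt
  sorted[13] = ttrst$sstrrssr
sorted[13] = ttrst$sstrrssr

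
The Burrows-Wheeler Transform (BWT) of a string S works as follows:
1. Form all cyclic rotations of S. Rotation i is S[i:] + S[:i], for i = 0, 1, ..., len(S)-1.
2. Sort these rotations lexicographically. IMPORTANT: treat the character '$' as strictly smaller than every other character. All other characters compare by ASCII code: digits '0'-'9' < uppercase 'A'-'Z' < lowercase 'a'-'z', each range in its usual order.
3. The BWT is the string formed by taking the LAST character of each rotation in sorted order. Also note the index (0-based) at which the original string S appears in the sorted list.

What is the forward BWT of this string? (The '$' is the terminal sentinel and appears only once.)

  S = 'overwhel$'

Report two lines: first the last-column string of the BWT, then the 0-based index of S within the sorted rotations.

All 9 rotations (rotation i = S[i:]+S[:i]):
  rot[0] = overwhel$
  rot[1] = verwhel$o
  rot[2] = erwhel$ov
  rot[3] = rwhel$ove
  rot[4] = whel$over
  rot[5] = hel$overw
  rot[6] = el$overwh
  rot[7] = l$overwhe
  rot[8] = $overwhel
Sorted (with $ < everything):
  sorted[0] = $overwhel  (last char: 'l')
  sorted[1] = el$overwh  (last char: 'h')
  sorted[2] = erwhel$ov  (last char: 'v')
  sorted[3] = hel$overw  (last char: 'w')
  sorted[4] = l$overwhe  (last char: 'e')
  sorted[5] = overwhel$  (last char: '$')
  sorted[6] = rwhel$ove  (last char: 'e')
  sorted[7] = verwhel$o  (last char: 'o')
  sorted[8] = whel$over  (last char: 'r')
Last column: lhvwe$eor
Original string S is at sorted index 5

Answer: lhvwe$eor
5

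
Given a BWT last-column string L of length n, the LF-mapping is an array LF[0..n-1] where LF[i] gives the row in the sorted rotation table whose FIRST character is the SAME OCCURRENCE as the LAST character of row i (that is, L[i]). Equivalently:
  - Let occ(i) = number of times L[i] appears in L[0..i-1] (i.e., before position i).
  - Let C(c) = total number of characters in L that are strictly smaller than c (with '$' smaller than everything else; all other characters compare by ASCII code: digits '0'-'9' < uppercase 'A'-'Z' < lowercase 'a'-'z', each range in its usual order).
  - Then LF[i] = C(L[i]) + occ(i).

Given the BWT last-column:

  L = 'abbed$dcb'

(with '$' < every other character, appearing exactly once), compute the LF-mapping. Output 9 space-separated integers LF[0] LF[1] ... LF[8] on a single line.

Char counts: '$':1, 'a':1, 'b':3, 'c':1, 'd':2, 'e':1
C (first-col start): C('$')=0, C('a')=1, C('b')=2, C('c')=5, C('d')=6, C('e')=8
L[0]='a': occ=0, LF[0]=C('a')+0=1+0=1
L[1]='b': occ=0, LF[1]=C('b')+0=2+0=2
L[2]='b': occ=1, LF[2]=C('b')+1=2+1=3
L[3]='e': occ=0, LF[3]=C('e')+0=8+0=8
L[4]='d': occ=0, LF[4]=C('d')+0=6+0=6
L[5]='$': occ=0, LF[5]=C('$')+0=0+0=0
L[6]='d': occ=1, LF[6]=C('d')+1=6+1=7
L[7]='c': occ=0, LF[7]=C('c')+0=5+0=5
L[8]='b': occ=2, LF[8]=C('b')+2=2+2=4

Answer: 1 2 3 8 6 0 7 5 4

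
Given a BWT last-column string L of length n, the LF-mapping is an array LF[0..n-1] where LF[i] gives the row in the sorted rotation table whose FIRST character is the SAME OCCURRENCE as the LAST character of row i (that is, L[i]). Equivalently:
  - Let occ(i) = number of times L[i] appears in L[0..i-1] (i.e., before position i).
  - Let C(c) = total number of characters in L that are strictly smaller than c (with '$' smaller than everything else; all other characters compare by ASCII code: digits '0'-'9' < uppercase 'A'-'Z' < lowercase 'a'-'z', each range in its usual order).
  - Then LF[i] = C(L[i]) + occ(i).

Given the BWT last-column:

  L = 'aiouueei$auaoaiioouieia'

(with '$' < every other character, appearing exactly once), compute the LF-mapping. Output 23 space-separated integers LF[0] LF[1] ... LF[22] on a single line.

Char counts: '$':1, 'a':5, 'e':3, 'i':6, 'o':4, 'u':4
C (first-col start): C('$')=0, C('a')=1, C('e')=6, C('i')=9, C('o')=15, C('u')=19
L[0]='a': occ=0, LF[0]=C('a')+0=1+0=1
L[1]='i': occ=0, LF[1]=C('i')+0=9+0=9
L[2]='o': occ=0, LF[2]=C('o')+0=15+0=15
L[3]='u': occ=0, LF[3]=C('u')+0=19+0=19
L[4]='u': occ=1, LF[4]=C('u')+1=19+1=20
L[5]='e': occ=0, LF[5]=C('e')+0=6+0=6
L[6]='e': occ=1, LF[6]=C('e')+1=6+1=7
L[7]='i': occ=1, LF[7]=C('i')+1=9+1=10
L[8]='$': occ=0, LF[8]=C('$')+0=0+0=0
L[9]='a': occ=1, LF[9]=C('a')+1=1+1=2
L[10]='u': occ=2, LF[10]=C('u')+2=19+2=21
L[11]='a': occ=2, LF[11]=C('a')+2=1+2=3
L[12]='o': occ=1, LF[12]=C('o')+1=15+1=16
L[13]='a': occ=3, LF[13]=C('a')+3=1+3=4
L[14]='i': occ=2, LF[14]=C('i')+2=9+2=11
L[15]='i': occ=3, LF[15]=C('i')+3=9+3=12
L[16]='o': occ=2, LF[16]=C('o')+2=15+2=17
L[17]='o': occ=3, LF[17]=C('o')+3=15+3=18
L[18]='u': occ=3, LF[18]=C('u')+3=19+3=22
L[19]='i': occ=4, LF[19]=C('i')+4=9+4=13
L[20]='e': occ=2, LF[20]=C('e')+2=6+2=8
L[21]='i': occ=5, LF[21]=C('i')+5=9+5=14
L[22]='a': occ=4, LF[22]=C('a')+4=1+4=5

Answer: 1 9 15 19 20 6 7 10 0 2 21 3 16 4 11 12 17 18 22 13 8 14 5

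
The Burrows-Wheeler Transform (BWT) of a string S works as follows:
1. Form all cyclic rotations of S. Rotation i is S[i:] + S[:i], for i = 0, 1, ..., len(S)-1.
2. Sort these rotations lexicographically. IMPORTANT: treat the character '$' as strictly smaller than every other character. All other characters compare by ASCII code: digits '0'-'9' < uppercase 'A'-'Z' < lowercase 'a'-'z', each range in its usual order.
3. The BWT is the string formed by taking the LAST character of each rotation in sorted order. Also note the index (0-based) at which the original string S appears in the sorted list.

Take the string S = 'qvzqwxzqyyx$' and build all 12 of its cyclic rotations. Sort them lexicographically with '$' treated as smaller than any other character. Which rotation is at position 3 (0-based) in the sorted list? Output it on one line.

All 12 rotations (rotation i = S[i:]+S[:i]):
  rot[0] = qvzqwxzqyyx$
  rot[1] = vzqwxzqyyx$q
  rot[2] = zqwxzqyyx$qv
  rot[3] = qwxzqyyx$qvz
  rot[4] = wxzqyyx$qvzq
  rot[5] = xzqyyx$qvzqw
  rot[6] = zqyyx$qvzqwx
  rot[7] = qyyx$qvzqwxz
  rot[8] = yyx$qvzqwxzq
  rot[9] = yx$qvzqwxzqy
  rot[10] = x$qvzqwxzqyy
  rot[11] = $qvzqwxzqyyx
Sorted (with $ < everything):
  sorted[0] = $qvzqwxzqyyx
  sorted[1] = qvzqwxzqyyx$
  sorted[2] = qwxzqyyx$qvz
  sorted[3] = qyyx$qvzqwxz
  sorted[4] = vzqwxzqyyx$q
  sorted[5] = wxzqyyx$qvzq
  sorted[6] = x$qvzqwxzqyy
  sorted[7] = xzqyyx$qvzqw
  sorted[8] = yx$qvzqwxzqy
  sorted[9] = yyx$qvzqwxzq
  sorted[10] = zqwxzqyyx$qv
  sorted[11] = zqyyx$qvzqwx
sorted[3] = qyyx$qvzqwxz

Answer: qyyx$qvzqwxz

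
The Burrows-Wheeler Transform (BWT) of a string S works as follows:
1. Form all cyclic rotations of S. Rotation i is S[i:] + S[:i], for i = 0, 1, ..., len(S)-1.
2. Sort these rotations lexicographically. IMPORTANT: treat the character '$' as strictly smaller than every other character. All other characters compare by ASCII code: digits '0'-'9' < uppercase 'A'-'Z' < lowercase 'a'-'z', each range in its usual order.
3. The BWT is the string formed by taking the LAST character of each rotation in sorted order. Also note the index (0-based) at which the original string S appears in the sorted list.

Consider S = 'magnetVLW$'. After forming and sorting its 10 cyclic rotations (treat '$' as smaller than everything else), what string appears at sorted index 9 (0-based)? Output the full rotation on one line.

Answer: tVLW$magne

Derivation:
All 10 rotations (rotation i = S[i:]+S[:i]):
  rot[0] = magnetVLW$
  rot[1] = agnetVLW$m
  rot[2] = gnetVLW$ma
  rot[3] = netVLW$mag
  rot[4] = etVLW$magn
  rot[5] = tVLW$magne
  rot[6] = VLW$magnet
  rot[7] = LW$magnetV
  rot[8] = W$magnetVL
  rot[9] = $magnetVLW
Sorted (with $ < everything):
  sorted[0] = $magnetVLW
  sorted[1] = LW$magnetV
  sorted[2] = VLW$magnet
  sorted[3] = W$magnetVL
  sorted[4] = agnetVLW$m
  sorted[5] = etVLW$magn
  sorted[6] = gnetVLW$ma
  sorted[7] = magnetVLW$
  sorted[8] = netVLW$mag
  sorted[9] = tVLW$magne
sorted[9] = tVLW$magne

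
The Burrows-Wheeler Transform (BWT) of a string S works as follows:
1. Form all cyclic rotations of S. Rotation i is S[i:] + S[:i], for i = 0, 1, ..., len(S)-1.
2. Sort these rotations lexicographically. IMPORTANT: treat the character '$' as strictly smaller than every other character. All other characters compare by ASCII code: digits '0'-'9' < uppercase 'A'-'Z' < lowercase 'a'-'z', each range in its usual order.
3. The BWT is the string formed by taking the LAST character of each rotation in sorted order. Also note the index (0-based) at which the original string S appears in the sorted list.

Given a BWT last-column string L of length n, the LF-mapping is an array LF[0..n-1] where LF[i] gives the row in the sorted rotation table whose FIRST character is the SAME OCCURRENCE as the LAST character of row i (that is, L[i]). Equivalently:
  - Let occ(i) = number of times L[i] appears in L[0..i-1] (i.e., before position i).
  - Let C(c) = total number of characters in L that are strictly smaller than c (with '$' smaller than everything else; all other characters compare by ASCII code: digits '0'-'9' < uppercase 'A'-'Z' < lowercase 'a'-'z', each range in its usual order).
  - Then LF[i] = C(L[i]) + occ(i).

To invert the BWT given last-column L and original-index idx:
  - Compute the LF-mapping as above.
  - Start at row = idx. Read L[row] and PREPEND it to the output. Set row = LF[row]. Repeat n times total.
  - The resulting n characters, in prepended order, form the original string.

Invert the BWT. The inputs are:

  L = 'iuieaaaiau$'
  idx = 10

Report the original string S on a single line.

LF mapping: 6 9 7 5 1 2 3 8 4 10 0
Walk LF starting at row 10, prepending L[row]:
  step 1: row=10, L[10]='$', prepend. Next row=LF[10]=0
  step 2: row=0, L[0]='i', prepend. Next row=LF[0]=6
  step 3: row=6, L[6]='a', prepend. Next row=LF[6]=3
  step 4: row=3, L[3]='e', prepend. Next row=LF[3]=5
  step 5: row=5, L[5]='a', prepend. Next row=LF[5]=2
  step 6: row=2, L[2]='i', prepend. Next row=LF[2]=7
  step 7: row=7, L[7]='i', prepend. Next row=LF[7]=8
  step 8: row=8, L[8]='a', prepend. Next row=LF[8]=4
  step 9: row=4, L[4]='a', prepend. Next row=LF[4]=1
  step 10: row=1, L[1]='u', prepend. Next row=LF[1]=9
  step 11: row=9, L[9]='u', prepend. Next row=LF[9]=10
Reversed output: uuaaiiaeai$

Answer: uuaaiiaeai$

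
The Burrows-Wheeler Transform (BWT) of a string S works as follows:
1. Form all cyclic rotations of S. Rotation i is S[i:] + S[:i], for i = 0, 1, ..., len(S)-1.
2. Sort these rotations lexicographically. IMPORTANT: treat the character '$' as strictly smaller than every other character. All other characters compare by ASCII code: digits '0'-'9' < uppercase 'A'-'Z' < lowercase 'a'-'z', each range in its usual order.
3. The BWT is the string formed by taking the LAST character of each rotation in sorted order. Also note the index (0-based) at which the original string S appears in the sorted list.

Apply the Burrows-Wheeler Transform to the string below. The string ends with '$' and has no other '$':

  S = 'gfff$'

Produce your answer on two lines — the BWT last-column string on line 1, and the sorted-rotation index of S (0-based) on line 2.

Answer: fffg$
4

Derivation:
All 5 rotations (rotation i = S[i:]+S[:i]):
  rot[0] = gfff$
  rot[1] = fff$g
  rot[2] = ff$gf
  rot[3] = f$gff
  rot[4] = $gfff
Sorted (with $ < everything):
  sorted[0] = $gfff  (last char: 'f')
  sorted[1] = f$gff  (last char: 'f')
  sorted[2] = ff$gf  (last char: 'f')
  sorted[3] = fff$g  (last char: 'g')
  sorted[4] = gfff$  (last char: '$')
Last column: fffg$
Original string S is at sorted index 4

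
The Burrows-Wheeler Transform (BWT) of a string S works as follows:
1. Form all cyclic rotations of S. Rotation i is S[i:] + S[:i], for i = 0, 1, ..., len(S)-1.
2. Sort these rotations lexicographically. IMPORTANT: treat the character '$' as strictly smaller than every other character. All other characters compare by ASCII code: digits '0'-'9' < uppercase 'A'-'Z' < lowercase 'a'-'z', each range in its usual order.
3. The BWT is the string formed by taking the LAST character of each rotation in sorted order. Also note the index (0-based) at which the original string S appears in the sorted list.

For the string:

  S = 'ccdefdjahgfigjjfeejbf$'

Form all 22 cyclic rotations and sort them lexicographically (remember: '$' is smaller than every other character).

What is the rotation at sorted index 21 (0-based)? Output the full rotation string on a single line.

Answer: jjfeejbf$ccdefdjahgfig

Derivation:
All 22 rotations (rotation i = S[i:]+S[:i]):
  rot[0] = ccdefdjahgfigjjfeejbf$
  rot[1] = cdefdjahgfigjjfeejbf$c
  rot[2] = defdjahgfigjjfeejbf$cc
  rot[3] = efdjahgfigjjfeejbf$ccd
  rot[4] = fdjahgfigjjfeejbf$ccde
  rot[5] = djahgfigjjfeejbf$ccdef
  rot[6] = jahgfigjjfeejbf$ccdefd
  rot[7] = ahgfigjjfeejbf$ccdefdj
  rot[8] = hgfigjjfeejbf$ccdefdja
  rot[9] = gfigjjfeejbf$ccdefdjah
  rot[10] = figjjfeejbf$ccdefdjahg
  rot[11] = igjjfeejbf$ccdefdjahgf
  rot[12] = gjjfeejbf$ccdefdjahgfi
  rot[13] = jjfeejbf$ccdefdjahgfig
  rot[14] = jfeejbf$ccdefdjahgfigj
  rot[15] = feejbf$ccdefdjahgfigjj
  rot[16] = eejbf$ccdefdjahgfigjjf
  rot[17] = ejbf$ccdefdjahgfigjjfe
  rot[18] = jbf$ccdefdjahgfigjjfee
  rot[19] = bf$ccdefdjahgfigjjfeej
  rot[20] = f$ccdefdjahgfigjjfeejb
  rot[21] = $ccdefdjahgfigjjfeejbf
Sorted (with $ < everything):
  sorted[0] = $ccdefdjahgfigjjfeejbf
  sorted[1] = ahgfigjjfeejbf$ccdefdj
  sorted[2] = bf$ccdefdjahgfigjjfeej
  sorted[3] = ccdefdjahgfigjjfeejbf$
  sorted[4] = cdefdjahgfigjjfeejbf$c
  sorted[5] = defdjahgfigjjfeejbf$cc
  sorted[6] = djahgfigjjfeejbf$ccdef
  sorted[7] = eejbf$ccdefdjahgfigjjf
  sorted[8] = efdjahgfigjjfeejbf$ccd
  sorted[9] = ejbf$ccdefdjahgfigjjfe
  sorted[10] = f$ccdefdjahgfigjjfeejb
  sorted[11] = fdjahgfigjjfeejbf$ccde
  sorted[12] = feejbf$ccdefdjahgfigjj
  sorted[13] = figjjfeejbf$ccdefdjahg
  sorted[14] = gfigjjfeejbf$ccdefdjah
  sorted[15] = gjjfeejbf$ccdefdjahgfi
  sorted[16] = hgfigjjfeejbf$ccdefdja
  sorted[17] = igjjfeejbf$ccdefdjahgf
  sorted[18] = jahgfigjjfeejbf$ccdefd
  sorted[19] = jbf$ccdefdjahgfigjjfee
  sorted[20] = jfeejbf$ccdefdjahgfigj
  sorted[21] = jjfeejbf$ccdefdjahgfig
sorted[21] = jjfeejbf$ccdefdjahgfig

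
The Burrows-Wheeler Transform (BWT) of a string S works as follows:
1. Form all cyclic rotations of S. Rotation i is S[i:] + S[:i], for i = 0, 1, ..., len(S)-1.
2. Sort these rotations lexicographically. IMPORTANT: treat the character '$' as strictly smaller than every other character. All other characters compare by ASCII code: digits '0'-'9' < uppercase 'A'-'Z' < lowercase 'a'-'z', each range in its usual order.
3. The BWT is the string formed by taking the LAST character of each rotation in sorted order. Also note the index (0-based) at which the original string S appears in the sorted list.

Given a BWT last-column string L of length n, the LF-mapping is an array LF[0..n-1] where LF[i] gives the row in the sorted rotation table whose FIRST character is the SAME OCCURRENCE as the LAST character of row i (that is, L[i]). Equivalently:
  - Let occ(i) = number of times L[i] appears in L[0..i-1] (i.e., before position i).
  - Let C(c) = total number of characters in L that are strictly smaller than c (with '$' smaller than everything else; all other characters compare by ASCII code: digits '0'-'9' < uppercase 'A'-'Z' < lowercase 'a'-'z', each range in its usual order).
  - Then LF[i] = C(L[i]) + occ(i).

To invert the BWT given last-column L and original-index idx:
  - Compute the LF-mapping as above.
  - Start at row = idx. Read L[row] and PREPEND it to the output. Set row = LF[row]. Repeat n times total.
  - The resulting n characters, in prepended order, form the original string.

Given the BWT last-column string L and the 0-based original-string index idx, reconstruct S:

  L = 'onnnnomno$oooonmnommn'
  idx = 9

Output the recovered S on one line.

Answer: nnmonoonononmnmonmoo$

Derivation:
LF mapping: 13 5 6 7 8 14 1 9 15 0 16 17 18 19 10 2 11 20 3 4 12
Walk LF starting at row 9, prepending L[row]:
  step 1: row=9, L[9]='$', prepend. Next row=LF[9]=0
  step 2: row=0, L[0]='o', prepend. Next row=LF[0]=13
  step 3: row=13, L[13]='o', prepend. Next row=LF[13]=19
  step 4: row=19, L[19]='m', prepend. Next row=LF[19]=4
  step 5: row=4, L[4]='n', prepend. Next row=LF[4]=8
  step 6: row=8, L[8]='o', prepend. Next row=LF[8]=15
  step 7: row=15, L[15]='m', prepend. Next row=LF[15]=2
  step 8: row=2, L[2]='n', prepend. Next row=LF[2]=6
  step 9: row=6, L[6]='m', prepend. Next row=LF[6]=1
  step 10: row=1, L[1]='n', prepend. Next row=LF[1]=5
  step 11: row=5, L[5]='o', prepend. Next row=LF[5]=14
  step 12: row=14, L[14]='n', prepend. Next row=LF[14]=10
  step 13: row=10, L[10]='o', prepend. Next row=LF[10]=16
  step 14: row=16, L[16]='n', prepend. Next row=LF[16]=11
  step 15: row=11, L[11]='o', prepend. Next row=LF[11]=17
  step 16: row=17, L[17]='o', prepend. Next row=LF[17]=20
  step 17: row=20, L[20]='n', prepend. Next row=LF[20]=12
  step 18: row=12, L[12]='o', prepend. Next row=LF[12]=18
  step 19: row=18, L[18]='m', prepend. Next row=LF[18]=3
  step 20: row=3, L[3]='n', prepend. Next row=LF[3]=7
  step 21: row=7, L[7]='n', prepend. Next row=LF[7]=9
Reversed output: nnmonoonononmnmonmoo$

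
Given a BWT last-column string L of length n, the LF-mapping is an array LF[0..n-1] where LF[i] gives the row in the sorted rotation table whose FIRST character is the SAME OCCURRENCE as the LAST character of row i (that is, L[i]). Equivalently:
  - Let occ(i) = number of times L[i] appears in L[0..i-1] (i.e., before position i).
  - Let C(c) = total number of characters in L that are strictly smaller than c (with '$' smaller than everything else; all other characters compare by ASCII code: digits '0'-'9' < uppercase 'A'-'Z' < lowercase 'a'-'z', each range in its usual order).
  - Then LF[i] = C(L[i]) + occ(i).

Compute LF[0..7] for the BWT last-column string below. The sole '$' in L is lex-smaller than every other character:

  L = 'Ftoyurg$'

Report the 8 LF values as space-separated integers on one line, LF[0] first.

Answer: 1 5 3 7 6 4 2 0

Derivation:
Char counts: '$':1, 'F':1, 'g':1, 'o':1, 'r':1, 't':1, 'u':1, 'y':1
C (first-col start): C('$')=0, C('F')=1, C('g')=2, C('o')=3, C('r')=4, C('t')=5, C('u')=6, C('y')=7
L[0]='F': occ=0, LF[0]=C('F')+0=1+0=1
L[1]='t': occ=0, LF[1]=C('t')+0=5+0=5
L[2]='o': occ=0, LF[2]=C('o')+0=3+0=3
L[3]='y': occ=0, LF[3]=C('y')+0=7+0=7
L[4]='u': occ=0, LF[4]=C('u')+0=6+0=6
L[5]='r': occ=0, LF[5]=C('r')+0=4+0=4
L[6]='g': occ=0, LF[6]=C('g')+0=2+0=2
L[7]='$': occ=0, LF[7]=C('$')+0=0+0=0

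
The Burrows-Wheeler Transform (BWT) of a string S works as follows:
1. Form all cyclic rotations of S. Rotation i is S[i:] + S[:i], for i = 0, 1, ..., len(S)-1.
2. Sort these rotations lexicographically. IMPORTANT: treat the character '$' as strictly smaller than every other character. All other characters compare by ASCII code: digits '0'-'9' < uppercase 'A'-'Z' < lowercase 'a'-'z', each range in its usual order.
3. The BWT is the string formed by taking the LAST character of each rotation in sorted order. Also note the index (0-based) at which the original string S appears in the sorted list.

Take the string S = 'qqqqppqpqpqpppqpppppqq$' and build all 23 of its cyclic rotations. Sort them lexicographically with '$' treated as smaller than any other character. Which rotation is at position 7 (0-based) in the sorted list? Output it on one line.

Answer: ppqq$qqqqppqpqpqpppqppp

Derivation:
All 23 rotations (rotation i = S[i:]+S[:i]):
  rot[0] = qqqqppqpqpqpppqpppppqq$
  rot[1] = qqqppqpqpqpppqpppppqq$q
  rot[2] = qqppqpqpqpppqpppppqq$qq
  rot[3] = qppqpqpqpppqpppppqq$qqq
  rot[4] = ppqpqpqpppqpppppqq$qqqq
  rot[5] = pqpqpqpppqpppppqq$qqqqp
  rot[6] = qpqpqpppqpppppqq$qqqqpp
  rot[7] = pqpqpppqpppppqq$qqqqppq
  rot[8] = qpqpppqpppppqq$qqqqppqp
  rot[9] = pqpppqpppppqq$qqqqppqpq
  rot[10] = qpppqpppppqq$qqqqppqpqp
  rot[11] = pppqpppppqq$qqqqppqpqpq
  rot[12] = ppqpppppqq$qqqqppqpqpqp
  rot[13] = pqpppppqq$qqqqppqpqpqpp
  rot[14] = qpppppqq$qqqqppqpqpqppp
  rot[15] = pppppqq$qqqqppqpqpqpppq
  rot[16] = ppppqq$qqqqppqpqpqpppqp
  rot[17] = pppqq$qqqqppqpqpqpppqpp
  rot[18] = ppqq$qqqqppqpqpqpppqppp
  rot[19] = pqq$qqqqppqpqpqpppqpppp
  rot[20] = qq$qqqqppqpqpqpppqppppp
  rot[21] = q$qqqqppqpqpqpppqpppppq
  rot[22] = $qqqqppqpqpqpppqpppppqq
Sorted (with $ < everything):
  sorted[0] = $qqqqppqpqpqpppqpppppqq
  sorted[1] = pppppqq$qqqqppqpqpqpppq
  sorted[2] = ppppqq$qqqqppqpqpqpppqp
  sorted[3] = pppqpppppqq$qqqqppqpqpq
  sorted[4] = pppqq$qqqqppqpqpqpppqpp
  sorted[5] = ppqpppppqq$qqqqppqpqpqp
  sorted[6] = ppqpqpqpppqpppppqq$qqqq
  sorted[7] = ppqq$qqqqppqpqpqpppqppp
  sorted[8] = pqpppppqq$qqqqppqpqpqpp
  sorted[9] = pqpppqpppppqq$qqqqppqpq
  sorted[10] = pqpqpppqpppppqq$qqqqppq
  sorted[11] = pqpqpqpppqpppppqq$qqqqp
  sorted[12] = pqq$qqqqppqpqpqpppqpppp
  sorted[13] = q$qqqqppqpqpqpppqpppppq
  sorted[14] = qpppppqq$qqqqppqpqpqppp
  sorted[15] = qpppqpppppqq$qqqqppqpqp
  sorted[16] = qppqpqpqpppqpppppqq$qqq
  sorted[17] = qpqpppqpppppqq$qqqqppqp
  sorted[18] = qpqpqpppqpppppqq$qqqqpp
  sorted[19] = qq$qqqqppqpqpqpppqppppp
  sorted[20] = qqppqpqpqpppqpppppqq$qq
  sorted[21] = qqqppqpqpqpppqpppppqq$q
  sorted[22] = qqqqppqpqpqpppqpppppqq$
sorted[7] = ppqq$qqqqppqpqpqpppqppp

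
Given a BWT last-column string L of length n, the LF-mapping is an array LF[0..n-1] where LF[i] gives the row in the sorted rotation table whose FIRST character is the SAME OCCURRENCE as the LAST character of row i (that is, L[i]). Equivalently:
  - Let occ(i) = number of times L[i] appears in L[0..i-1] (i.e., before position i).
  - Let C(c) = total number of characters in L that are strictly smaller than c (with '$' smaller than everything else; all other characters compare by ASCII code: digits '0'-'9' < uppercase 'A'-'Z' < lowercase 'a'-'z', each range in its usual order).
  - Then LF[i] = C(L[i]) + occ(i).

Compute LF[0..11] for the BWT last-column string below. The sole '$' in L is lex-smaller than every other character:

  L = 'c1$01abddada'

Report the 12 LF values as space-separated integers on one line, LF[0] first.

Answer: 8 2 0 1 3 4 7 9 10 5 11 6

Derivation:
Char counts: '$':1, '0':1, '1':2, 'a':3, 'b':1, 'c':1, 'd':3
C (first-col start): C('$')=0, C('0')=1, C('1')=2, C('a')=4, C('b')=7, C('c')=8, C('d')=9
L[0]='c': occ=0, LF[0]=C('c')+0=8+0=8
L[1]='1': occ=0, LF[1]=C('1')+0=2+0=2
L[2]='$': occ=0, LF[2]=C('$')+0=0+0=0
L[3]='0': occ=0, LF[3]=C('0')+0=1+0=1
L[4]='1': occ=1, LF[4]=C('1')+1=2+1=3
L[5]='a': occ=0, LF[5]=C('a')+0=4+0=4
L[6]='b': occ=0, LF[6]=C('b')+0=7+0=7
L[7]='d': occ=0, LF[7]=C('d')+0=9+0=9
L[8]='d': occ=1, LF[8]=C('d')+1=9+1=10
L[9]='a': occ=1, LF[9]=C('a')+1=4+1=5
L[10]='d': occ=2, LF[10]=C('d')+2=9+2=11
L[11]='a': occ=2, LF[11]=C('a')+2=4+2=6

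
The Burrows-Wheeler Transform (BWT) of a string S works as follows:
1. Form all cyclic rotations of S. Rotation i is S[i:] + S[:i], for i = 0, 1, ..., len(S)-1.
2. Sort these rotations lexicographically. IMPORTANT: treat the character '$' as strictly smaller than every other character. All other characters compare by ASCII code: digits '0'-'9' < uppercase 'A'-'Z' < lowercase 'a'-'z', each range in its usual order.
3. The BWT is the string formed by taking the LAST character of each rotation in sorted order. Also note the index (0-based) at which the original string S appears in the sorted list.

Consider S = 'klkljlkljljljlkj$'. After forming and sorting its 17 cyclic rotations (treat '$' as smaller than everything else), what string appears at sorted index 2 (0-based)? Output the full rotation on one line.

Answer: jljljlkj$klkljlkl

Derivation:
All 17 rotations (rotation i = S[i:]+S[:i]):
  rot[0] = klkljlkljljljlkj$
  rot[1] = lkljlkljljljlkj$k
  rot[2] = kljlkljljljlkj$kl
  rot[3] = ljlkljljljlkj$klk
  rot[4] = jlkljljljlkj$klkl
  rot[5] = lkljljljlkj$klklj
  rot[6] = kljljljlkj$klkljl
  rot[7] = ljljljlkj$klkljlk
  rot[8] = jljljlkj$klkljlkl
  rot[9] = ljljlkj$klkljlklj
  rot[10] = jljlkj$klkljlkljl
  rot[11] = ljlkj$klkljlkljlj
  rot[12] = jlkj$klkljlkljljl
  rot[13] = lkj$klkljlkljljlj
  rot[14] = kj$klkljlkljljljl
  rot[15] = j$klkljlkljljljlk
  rot[16] = $klkljlkljljljlkj
Sorted (with $ < everything):
  sorted[0] = $klkljlkljljljlkj
  sorted[1] = j$klkljlkljljljlk
  sorted[2] = jljljlkj$klkljlkl
  sorted[3] = jljlkj$klkljlkljl
  sorted[4] = jlkj$klkljlkljljl
  sorted[5] = jlkljljljlkj$klkl
  sorted[6] = kj$klkljlkljljljl
  sorted[7] = kljljljlkj$klkljl
  sorted[8] = kljlkljljljlkj$kl
  sorted[9] = klkljlkljljljlkj$
  sorted[10] = ljljljlkj$klkljlk
  sorted[11] = ljljlkj$klkljlklj
  sorted[12] = ljlkj$klkljlkljlj
  sorted[13] = ljlkljljljlkj$klk
  sorted[14] = lkj$klkljlkljljlj
  sorted[15] = lkljljljlkj$klklj
  sorted[16] = lkljlkljljljlkj$k
sorted[2] = jljljlkj$klkljlkl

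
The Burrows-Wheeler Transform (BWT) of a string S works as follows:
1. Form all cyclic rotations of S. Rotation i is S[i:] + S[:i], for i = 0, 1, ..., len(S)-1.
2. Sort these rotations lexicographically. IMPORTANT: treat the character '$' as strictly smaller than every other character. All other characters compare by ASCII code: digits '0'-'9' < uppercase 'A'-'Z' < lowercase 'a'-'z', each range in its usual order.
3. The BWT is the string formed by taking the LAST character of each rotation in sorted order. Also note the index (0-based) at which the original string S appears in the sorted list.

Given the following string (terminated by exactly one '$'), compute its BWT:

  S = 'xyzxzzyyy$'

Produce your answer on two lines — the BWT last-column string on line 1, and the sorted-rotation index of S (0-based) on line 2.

Answer: y$zyyzxyzx
1

Derivation:
All 10 rotations (rotation i = S[i:]+S[:i]):
  rot[0] = xyzxzzyyy$
  rot[1] = yzxzzyyy$x
  rot[2] = zxzzyyy$xy
  rot[3] = xzzyyy$xyz
  rot[4] = zzyyy$xyzx
  rot[5] = zyyy$xyzxz
  rot[6] = yyy$xyzxzz
  rot[7] = yy$xyzxzzy
  rot[8] = y$xyzxzzyy
  rot[9] = $xyzxzzyyy
Sorted (with $ < everything):
  sorted[0] = $xyzxzzyyy  (last char: 'y')
  sorted[1] = xyzxzzyyy$  (last char: '$')
  sorted[2] = xzzyyy$xyz  (last char: 'z')
  sorted[3] = y$xyzxzzyy  (last char: 'y')
  sorted[4] = yy$xyzxzzy  (last char: 'y')
  sorted[5] = yyy$xyzxzz  (last char: 'z')
  sorted[6] = yzxzzyyy$x  (last char: 'x')
  sorted[7] = zxzzyyy$xy  (last char: 'y')
  sorted[8] = zyyy$xyzxz  (last char: 'z')
  sorted[9] = zzyyy$xyzx  (last char: 'x')
Last column: y$zyyzxyzx
Original string S is at sorted index 1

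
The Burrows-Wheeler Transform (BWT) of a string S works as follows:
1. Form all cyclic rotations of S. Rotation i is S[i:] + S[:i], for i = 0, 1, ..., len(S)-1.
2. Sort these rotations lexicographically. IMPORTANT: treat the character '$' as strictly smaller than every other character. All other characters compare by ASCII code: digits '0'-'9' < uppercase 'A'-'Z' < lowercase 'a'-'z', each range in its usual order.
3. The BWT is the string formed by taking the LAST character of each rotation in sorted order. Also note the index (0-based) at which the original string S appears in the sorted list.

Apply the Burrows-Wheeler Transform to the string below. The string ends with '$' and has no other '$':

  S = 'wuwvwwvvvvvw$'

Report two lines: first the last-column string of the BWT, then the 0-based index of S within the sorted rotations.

All 13 rotations (rotation i = S[i:]+S[:i]):
  rot[0] = wuwvwwvvvvvw$
  rot[1] = uwvwwvvvvvw$w
  rot[2] = wvwwvvvvvw$wu
  rot[3] = vwwvvvvvw$wuw
  rot[4] = wwvvvvvw$wuwv
  rot[5] = wvvvvvw$wuwvw
  rot[6] = vvvvvw$wuwvww
  rot[7] = vvvvw$wuwvwwv
  rot[8] = vvvw$wuwvwwvv
  rot[9] = vvw$wuwvwwvvv
  rot[10] = vw$wuwvwwvvvv
  rot[11] = w$wuwvwwvvvvv
  rot[12] = $wuwvwwvvvvvw
Sorted (with $ < everything):
  sorted[0] = $wuwvwwvvvvvw  (last char: 'w')
  sorted[1] = uwvwwvvvvvw$w  (last char: 'w')
  sorted[2] = vvvvvw$wuwvww  (last char: 'w')
  sorted[3] = vvvvw$wuwvwwv  (last char: 'v')
  sorted[4] = vvvw$wuwvwwvv  (last char: 'v')
  sorted[5] = vvw$wuwvwwvvv  (last char: 'v')
  sorted[6] = vw$wuwvwwvvvv  (last char: 'v')
  sorted[7] = vwwvvvvvw$wuw  (last char: 'w')
  sorted[8] = w$wuwvwwvvvvv  (last char: 'v')
  sorted[9] = wuwvwwvvvvvw$  (last char: '$')
  sorted[10] = wvvvvvw$wuwvw  (last char: 'w')
  sorted[11] = wvwwvvvvvw$wu  (last char: 'u')
  sorted[12] = wwvvvvvw$wuwv  (last char: 'v')
Last column: wwwvvvvwv$wuv
Original string S is at sorted index 9

Answer: wwwvvvvwv$wuv
9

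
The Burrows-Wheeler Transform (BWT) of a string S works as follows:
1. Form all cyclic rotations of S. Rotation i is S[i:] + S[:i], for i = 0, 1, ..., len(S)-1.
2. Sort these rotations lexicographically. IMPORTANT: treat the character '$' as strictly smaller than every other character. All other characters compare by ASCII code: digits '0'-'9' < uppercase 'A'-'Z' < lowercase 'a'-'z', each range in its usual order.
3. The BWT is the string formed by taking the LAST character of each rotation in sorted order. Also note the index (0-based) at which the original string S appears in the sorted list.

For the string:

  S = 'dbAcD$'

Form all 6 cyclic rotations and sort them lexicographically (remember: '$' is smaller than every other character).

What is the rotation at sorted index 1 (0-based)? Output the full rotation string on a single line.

Answer: AcD$db

Derivation:
All 6 rotations (rotation i = S[i:]+S[:i]):
  rot[0] = dbAcD$
  rot[1] = bAcD$d
  rot[2] = AcD$db
  rot[3] = cD$dbA
  rot[4] = D$dbAc
  rot[5] = $dbAcD
Sorted (with $ < everything):
  sorted[0] = $dbAcD
  sorted[1] = AcD$db
  sorted[2] = D$dbAc
  sorted[3] = bAcD$d
  sorted[4] = cD$dbA
  sorted[5] = dbAcD$
sorted[1] = AcD$db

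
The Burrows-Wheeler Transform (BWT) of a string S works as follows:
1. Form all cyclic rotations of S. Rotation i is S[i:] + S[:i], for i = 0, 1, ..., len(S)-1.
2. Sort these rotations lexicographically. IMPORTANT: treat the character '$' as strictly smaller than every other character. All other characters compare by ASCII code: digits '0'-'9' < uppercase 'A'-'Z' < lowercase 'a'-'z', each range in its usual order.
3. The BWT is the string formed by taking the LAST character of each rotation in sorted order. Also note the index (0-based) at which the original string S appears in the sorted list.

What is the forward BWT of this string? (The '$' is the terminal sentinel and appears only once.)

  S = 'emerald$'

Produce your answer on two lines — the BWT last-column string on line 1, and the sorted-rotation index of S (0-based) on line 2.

All 8 rotations (rotation i = S[i:]+S[:i]):
  rot[0] = emerald$
  rot[1] = merald$e
  rot[2] = erald$em
  rot[3] = rald$eme
  rot[4] = ald$emer
  rot[5] = ld$emera
  rot[6] = d$emeral
  rot[7] = $emerald
Sorted (with $ < everything):
  sorted[0] = $emerald  (last char: 'd')
  sorted[1] = ald$emer  (last char: 'r')
  sorted[2] = d$emeral  (last char: 'l')
  sorted[3] = emerald$  (last char: '$')
  sorted[4] = erald$em  (last char: 'm')
  sorted[5] = ld$emera  (last char: 'a')
  sorted[6] = merald$e  (last char: 'e')
  sorted[7] = rald$eme  (last char: 'e')
Last column: drl$maee
Original string S is at sorted index 3

Answer: drl$maee
3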